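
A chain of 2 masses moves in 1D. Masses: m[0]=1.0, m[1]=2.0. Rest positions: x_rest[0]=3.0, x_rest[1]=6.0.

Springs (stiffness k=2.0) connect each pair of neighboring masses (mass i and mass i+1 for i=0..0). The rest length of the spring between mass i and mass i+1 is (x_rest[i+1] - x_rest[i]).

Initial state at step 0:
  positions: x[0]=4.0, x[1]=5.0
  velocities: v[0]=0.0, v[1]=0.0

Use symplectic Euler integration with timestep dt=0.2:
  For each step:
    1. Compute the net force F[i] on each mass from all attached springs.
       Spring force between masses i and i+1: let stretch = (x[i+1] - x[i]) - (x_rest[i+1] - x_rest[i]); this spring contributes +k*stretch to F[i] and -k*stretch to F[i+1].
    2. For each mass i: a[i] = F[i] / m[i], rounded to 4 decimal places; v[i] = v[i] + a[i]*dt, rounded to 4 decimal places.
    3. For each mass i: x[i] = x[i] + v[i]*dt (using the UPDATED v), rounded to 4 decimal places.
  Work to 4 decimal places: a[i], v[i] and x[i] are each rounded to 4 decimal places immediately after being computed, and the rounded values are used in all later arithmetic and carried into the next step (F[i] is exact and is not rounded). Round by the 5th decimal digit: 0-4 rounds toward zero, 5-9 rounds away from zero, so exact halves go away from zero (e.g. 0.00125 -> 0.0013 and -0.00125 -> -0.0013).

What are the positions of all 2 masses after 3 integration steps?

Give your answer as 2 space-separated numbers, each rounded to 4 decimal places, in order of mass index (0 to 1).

Answer: 3.1337 5.4332

Derivation:
Step 0: x=[4.0000 5.0000] v=[0.0000 0.0000]
Step 1: x=[3.8400 5.0800] v=[-0.8000 0.4000]
Step 2: x=[3.5392 5.2304] v=[-1.5040 0.7520]
Step 3: x=[3.1337 5.4332] v=[-2.0275 1.0138]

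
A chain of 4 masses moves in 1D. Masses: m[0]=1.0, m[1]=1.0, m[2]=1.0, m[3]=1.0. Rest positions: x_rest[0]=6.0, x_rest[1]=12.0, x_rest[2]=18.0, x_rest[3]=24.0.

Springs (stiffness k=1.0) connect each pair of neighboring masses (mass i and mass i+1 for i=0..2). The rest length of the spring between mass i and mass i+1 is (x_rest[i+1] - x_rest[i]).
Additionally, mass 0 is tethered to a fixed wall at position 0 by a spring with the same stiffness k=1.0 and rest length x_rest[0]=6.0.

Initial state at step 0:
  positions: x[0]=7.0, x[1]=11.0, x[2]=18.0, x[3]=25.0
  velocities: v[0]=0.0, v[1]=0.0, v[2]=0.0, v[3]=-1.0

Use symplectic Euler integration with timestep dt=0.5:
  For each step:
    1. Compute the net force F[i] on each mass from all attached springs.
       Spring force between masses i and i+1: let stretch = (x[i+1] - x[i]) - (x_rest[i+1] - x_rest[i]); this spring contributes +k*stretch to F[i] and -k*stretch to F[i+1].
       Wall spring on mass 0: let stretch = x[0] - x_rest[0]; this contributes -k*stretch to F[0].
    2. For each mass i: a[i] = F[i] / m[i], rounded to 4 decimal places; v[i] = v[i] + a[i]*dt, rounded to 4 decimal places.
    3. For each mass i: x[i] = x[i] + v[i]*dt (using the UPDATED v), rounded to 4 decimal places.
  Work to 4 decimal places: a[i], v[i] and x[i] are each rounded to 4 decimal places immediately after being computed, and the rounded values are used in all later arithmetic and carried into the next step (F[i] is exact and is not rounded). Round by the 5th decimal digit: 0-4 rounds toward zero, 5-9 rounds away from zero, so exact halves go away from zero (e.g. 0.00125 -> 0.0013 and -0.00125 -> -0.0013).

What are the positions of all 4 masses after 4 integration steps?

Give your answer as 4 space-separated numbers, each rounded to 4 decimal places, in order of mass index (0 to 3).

Answer: 5.3008 12.7071 18.0157 22.4101

Derivation:
Step 0: x=[7.0000 11.0000 18.0000 25.0000] v=[0.0000 0.0000 0.0000 -1.0000]
Step 1: x=[6.2500 11.7500 18.0000 24.2500] v=[-1.5000 1.5000 0.0000 -1.5000]
Step 2: x=[5.3125 12.6875 18.0000 23.4375] v=[-1.8750 1.8750 0.0000 -1.6250]
Step 3: x=[4.8906 13.1094 18.0313 22.7656] v=[-0.8438 0.8438 0.0625 -1.3438]
Step 4: x=[5.3008 12.7071 18.0157 22.4101] v=[0.8203 -0.8047 -0.0313 -0.7110]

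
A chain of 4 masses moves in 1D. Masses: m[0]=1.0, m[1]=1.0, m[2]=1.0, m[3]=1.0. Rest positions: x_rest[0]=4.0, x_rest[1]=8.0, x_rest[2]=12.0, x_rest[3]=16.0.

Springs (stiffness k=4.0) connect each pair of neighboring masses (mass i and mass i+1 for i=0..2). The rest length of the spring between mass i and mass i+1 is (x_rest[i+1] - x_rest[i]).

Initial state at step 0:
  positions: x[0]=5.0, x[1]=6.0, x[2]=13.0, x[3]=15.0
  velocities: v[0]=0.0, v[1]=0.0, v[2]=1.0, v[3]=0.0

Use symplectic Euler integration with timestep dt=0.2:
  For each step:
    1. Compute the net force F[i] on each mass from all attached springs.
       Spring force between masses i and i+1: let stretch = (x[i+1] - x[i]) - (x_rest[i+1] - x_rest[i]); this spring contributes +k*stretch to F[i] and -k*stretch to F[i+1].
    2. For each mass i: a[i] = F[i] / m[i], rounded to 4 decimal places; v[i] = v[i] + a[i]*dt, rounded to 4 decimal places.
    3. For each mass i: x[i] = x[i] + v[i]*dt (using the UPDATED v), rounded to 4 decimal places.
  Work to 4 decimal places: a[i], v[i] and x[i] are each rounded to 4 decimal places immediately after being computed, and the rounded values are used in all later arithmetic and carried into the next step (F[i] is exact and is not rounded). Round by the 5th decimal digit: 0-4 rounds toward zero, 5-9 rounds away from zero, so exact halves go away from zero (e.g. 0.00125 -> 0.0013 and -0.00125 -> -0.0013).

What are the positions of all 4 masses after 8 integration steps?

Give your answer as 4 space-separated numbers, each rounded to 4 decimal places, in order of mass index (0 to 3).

Step 0: x=[5.0000 6.0000 13.0000 15.0000] v=[0.0000 0.0000 1.0000 0.0000]
Step 1: x=[4.5200 6.9600 12.4000 15.3200] v=[-2.4000 4.8000 -3.0000 1.6000]
Step 2: x=[3.7904 8.4000 11.3968 15.8128] v=[-3.6480 7.2000 -5.0160 2.4640]
Step 3: x=[3.1583 9.5820 10.6207 16.2390] v=[-3.1603 5.9098 -3.8806 2.1312]
Step 4: x=[2.9140 9.9024 10.5773 16.4063] v=[-1.2213 1.6018 -0.2169 0.8366]
Step 5: x=[3.1479 9.2126 11.3586 16.2810] v=[1.1694 -3.4490 3.9064 -0.6266]
Step 6: x=[3.7121 7.8958 12.5841 16.0081] v=[2.8212 -6.5840 6.1275 -1.3645]
Step 7: x=[4.3057 6.6597 13.6073 15.8274] v=[2.9682 -6.1803 5.1161 -0.9037]
Step 8: x=[4.6360 6.1586 13.8741 15.9314] v=[1.6514 -2.5054 1.3341 0.5202]

Answer: 4.6360 6.1586 13.8741 15.9314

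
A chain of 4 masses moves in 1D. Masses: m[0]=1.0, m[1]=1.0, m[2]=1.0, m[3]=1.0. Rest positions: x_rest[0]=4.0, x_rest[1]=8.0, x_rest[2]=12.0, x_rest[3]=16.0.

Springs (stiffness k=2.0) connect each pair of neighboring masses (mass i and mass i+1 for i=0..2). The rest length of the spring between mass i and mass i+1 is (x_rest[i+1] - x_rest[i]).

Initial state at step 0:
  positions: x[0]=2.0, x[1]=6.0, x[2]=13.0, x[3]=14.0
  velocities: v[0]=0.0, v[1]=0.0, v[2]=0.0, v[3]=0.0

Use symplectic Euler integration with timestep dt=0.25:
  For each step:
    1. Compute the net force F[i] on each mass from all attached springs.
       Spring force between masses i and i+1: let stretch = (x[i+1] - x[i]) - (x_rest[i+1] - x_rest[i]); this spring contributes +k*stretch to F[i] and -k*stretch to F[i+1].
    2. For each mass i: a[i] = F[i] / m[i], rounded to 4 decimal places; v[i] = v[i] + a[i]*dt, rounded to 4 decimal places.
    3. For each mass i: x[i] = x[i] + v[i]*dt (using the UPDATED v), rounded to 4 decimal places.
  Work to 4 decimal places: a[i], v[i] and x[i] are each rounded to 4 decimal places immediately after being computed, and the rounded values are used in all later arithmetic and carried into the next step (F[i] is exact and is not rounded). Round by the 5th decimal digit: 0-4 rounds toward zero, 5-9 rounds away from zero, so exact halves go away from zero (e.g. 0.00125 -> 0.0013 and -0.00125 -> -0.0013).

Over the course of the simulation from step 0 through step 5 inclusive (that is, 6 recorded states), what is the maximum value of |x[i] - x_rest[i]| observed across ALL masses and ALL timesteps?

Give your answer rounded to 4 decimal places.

Step 0: x=[2.0000 6.0000 13.0000 14.0000] v=[0.0000 0.0000 0.0000 0.0000]
Step 1: x=[2.0000 6.3750 12.2500 14.3750] v=[0.0000 1.5000 -3.0000 1.5000]
Step 2: x=[2.0469 6.9375 11.0313 14.9844] v=[0.1875 2.2500 -4.8750 2.4375]
Step 3: x=[2.2051 7.4004 9.7950 15.5997] v=[0.6328 1.8516 -4.9454 2.4610]
Step 4: x=[2.5127 7.5132 8.9849 15.9894] v=[1.2305 0.4513 -3.2404 1.5587]
Step 5: x=[2.9454 7.1849 8.8664 16.0035] v=[1.7308 -1.3131 -0.4740 0.0565]
Max displacement = 3.1336

Answer: 3.1336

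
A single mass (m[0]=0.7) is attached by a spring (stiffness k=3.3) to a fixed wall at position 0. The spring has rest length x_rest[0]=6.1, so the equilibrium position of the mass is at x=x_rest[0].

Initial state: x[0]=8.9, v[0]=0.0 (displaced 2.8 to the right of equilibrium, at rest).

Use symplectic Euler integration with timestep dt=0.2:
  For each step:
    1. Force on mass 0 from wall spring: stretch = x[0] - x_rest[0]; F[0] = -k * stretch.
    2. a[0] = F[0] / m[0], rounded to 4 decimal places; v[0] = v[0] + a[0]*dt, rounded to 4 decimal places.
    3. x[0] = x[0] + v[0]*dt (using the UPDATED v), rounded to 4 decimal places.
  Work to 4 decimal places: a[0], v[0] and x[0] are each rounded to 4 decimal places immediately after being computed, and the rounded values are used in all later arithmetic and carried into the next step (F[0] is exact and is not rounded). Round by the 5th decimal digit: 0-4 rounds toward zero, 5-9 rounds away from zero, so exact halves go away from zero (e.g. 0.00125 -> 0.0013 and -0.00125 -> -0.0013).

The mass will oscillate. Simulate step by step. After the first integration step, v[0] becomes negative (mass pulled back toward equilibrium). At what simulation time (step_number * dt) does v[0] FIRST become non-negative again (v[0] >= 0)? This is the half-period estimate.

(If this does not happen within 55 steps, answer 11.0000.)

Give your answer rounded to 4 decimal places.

Step 0: x=[8.9000] v=[0.0000]
Step 1: x=[8.3720] v=[-2.6400]
Step 2: x=[7.4156] v=[-4.7822]
Step 3: x=[6.2111] v=[-6.0226]
Step 4: x=[4.9856] v=[-6.1274]
Step 5: x=[3.9703] v=[-5.0767]
Step 6: x=[3.3566] v=[-3.0687]
Step 7: x=[3.2602] v=[-0.4821]
Step 8: x=[3.6993] v=[2.1954]
First v>=0 after going negative at step 8, time=1.6000

Answer: 1.6000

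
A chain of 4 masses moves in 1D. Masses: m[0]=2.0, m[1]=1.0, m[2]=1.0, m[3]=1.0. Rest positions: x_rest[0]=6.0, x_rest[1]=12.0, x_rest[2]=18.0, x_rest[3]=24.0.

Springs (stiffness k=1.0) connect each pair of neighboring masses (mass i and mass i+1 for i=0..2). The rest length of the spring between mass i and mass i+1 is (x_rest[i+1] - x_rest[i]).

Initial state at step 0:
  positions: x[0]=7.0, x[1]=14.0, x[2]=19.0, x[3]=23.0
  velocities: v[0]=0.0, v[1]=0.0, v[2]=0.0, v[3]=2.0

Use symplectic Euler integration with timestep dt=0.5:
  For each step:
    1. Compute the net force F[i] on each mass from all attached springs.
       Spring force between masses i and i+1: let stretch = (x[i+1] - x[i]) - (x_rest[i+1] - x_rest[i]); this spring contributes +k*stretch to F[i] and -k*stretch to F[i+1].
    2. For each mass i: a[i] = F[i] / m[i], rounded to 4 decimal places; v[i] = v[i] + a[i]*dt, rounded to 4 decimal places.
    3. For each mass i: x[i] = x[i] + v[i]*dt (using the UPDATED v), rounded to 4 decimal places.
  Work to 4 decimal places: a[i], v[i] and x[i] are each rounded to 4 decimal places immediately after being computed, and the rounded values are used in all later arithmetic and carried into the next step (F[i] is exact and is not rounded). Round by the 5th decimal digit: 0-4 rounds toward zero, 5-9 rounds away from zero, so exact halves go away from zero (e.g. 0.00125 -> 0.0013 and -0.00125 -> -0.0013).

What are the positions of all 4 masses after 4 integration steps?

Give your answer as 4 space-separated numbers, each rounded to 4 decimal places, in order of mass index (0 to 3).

Answer: 7.3290 11.9390 19.5304 27.8732

Derivation:
Step 0: x=[7.0000 14.0000 19.0000 23.0000] v=[0.0000 0.0000 0.0000 2.0000]
Step 1: x=[7.1250 13.5000 18.7500 24.5000] v=[0.2500 -1.0000 -0.5000 3.0000]
Step 2: x=[7.2969 12.7188 18.6250 26.0625] v=[0.3438 -1.5625 -0.2500 3.1250]
Step 3: x=[7.3966 12.0586 18.8829 27.2657] v=[0.1993 -1.3204 0.5157 2.4063]
Step 4: x=[7.3290 11.9390 19.5304 27.8732] v=[-0.1352 -0.2393 1.2950 1.2149]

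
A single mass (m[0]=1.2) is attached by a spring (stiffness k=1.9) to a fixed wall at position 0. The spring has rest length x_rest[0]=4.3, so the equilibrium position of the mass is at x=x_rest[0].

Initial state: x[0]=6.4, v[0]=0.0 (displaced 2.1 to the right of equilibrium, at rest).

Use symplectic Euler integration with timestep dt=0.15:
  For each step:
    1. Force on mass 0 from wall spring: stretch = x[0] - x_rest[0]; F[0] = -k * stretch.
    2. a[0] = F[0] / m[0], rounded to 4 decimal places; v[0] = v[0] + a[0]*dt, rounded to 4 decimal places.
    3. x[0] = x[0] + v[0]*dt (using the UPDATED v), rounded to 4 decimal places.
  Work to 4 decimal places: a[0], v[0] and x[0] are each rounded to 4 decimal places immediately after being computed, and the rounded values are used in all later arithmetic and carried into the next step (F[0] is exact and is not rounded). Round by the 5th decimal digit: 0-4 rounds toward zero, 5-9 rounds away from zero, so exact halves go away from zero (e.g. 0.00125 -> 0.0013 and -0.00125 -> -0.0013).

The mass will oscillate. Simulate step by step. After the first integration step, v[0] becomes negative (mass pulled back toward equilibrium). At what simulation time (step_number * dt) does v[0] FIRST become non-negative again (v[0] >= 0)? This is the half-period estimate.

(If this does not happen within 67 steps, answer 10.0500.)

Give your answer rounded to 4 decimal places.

Step 0: x=[6.4000] v=[0.0000]
Step 1: x=[6.3252] v=[-0.4988]
Step 2: x=[6.1782] v=[-0.9798]
Step 3: x=[5.9643] v=[-1.4259]
Step 4: x=[5.6911] v=[-1.8212]
Step 5: x=[5.3684] v=[-2.1516]
Step 6: x=[5.0076] v=[-2.4053]
Step 7: x=[4.6216] v=[-2.5734]
Step 8: x=[4.2241] v=[-2.6498]
Step 9: x=[3.8293] v=[-2.6318]
Step 10: x=[3.4513] v=[-2.5200]
Step 11: x=[3.1035] v=[-2.3184]
Step 12: x=[2.7984] v=[-2.0342]
Step 13: x=[2.5468] v=[-1.6776]
Step 14: x=[2.3576] v=[-1.2612]
Step 15: x=[2.2376] v=[-0.7999]
Step 16: x=[2.1911] v=[-0.3101]
Step 17: x=[2.2197] v=[0.1908]
First v>=0 after going negative at step 17, time=2.5500

Answer: 2.5500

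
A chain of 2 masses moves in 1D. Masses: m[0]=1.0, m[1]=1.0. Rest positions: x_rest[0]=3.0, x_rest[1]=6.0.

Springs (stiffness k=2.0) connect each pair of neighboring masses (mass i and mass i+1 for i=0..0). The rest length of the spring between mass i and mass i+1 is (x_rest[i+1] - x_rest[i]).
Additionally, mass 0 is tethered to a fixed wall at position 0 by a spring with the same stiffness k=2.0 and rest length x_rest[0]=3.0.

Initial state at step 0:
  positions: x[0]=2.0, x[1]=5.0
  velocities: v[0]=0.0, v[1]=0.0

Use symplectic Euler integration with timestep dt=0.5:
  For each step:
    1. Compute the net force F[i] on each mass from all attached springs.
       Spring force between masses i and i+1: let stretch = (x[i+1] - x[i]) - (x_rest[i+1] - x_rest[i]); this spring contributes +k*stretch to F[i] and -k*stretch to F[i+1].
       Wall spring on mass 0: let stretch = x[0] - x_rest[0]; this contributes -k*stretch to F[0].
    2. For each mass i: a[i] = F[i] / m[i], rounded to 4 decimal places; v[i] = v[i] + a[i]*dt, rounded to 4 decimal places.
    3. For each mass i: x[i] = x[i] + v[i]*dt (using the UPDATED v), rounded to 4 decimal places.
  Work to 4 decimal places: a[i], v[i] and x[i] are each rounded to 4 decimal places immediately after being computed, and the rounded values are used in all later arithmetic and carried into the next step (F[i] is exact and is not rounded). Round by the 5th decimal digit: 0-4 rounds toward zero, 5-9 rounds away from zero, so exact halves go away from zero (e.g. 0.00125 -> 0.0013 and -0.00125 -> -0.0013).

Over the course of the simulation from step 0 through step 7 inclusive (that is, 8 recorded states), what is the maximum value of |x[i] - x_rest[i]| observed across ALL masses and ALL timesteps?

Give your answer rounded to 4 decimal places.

Step 0: x=[2.0000 5.0000] v=[0.0000 0.0000]
Step 1: x=[2.5000 5.0000] v=[1.0000 0.0000]
Step 2: x=[3.0000 5.2500] v=[1.0000 0.5000]
Step 3: x=[3.1250 5.8750] v=[0.2500 1.2500]
Step 4: x=[3.0625 6.6250] v=[-0.1250 1.5000]
Step 5: x=[3.2500 7.0938] v=[0.3750 0.9375]
Step 6: x=[3.7344 7.1407] v=[0.9688 0.0937]
Step 7: x=[4.0548 6.9844] v=[0.6407 -0.3126]
Max displacement = 1.1407

Answer: 1.1407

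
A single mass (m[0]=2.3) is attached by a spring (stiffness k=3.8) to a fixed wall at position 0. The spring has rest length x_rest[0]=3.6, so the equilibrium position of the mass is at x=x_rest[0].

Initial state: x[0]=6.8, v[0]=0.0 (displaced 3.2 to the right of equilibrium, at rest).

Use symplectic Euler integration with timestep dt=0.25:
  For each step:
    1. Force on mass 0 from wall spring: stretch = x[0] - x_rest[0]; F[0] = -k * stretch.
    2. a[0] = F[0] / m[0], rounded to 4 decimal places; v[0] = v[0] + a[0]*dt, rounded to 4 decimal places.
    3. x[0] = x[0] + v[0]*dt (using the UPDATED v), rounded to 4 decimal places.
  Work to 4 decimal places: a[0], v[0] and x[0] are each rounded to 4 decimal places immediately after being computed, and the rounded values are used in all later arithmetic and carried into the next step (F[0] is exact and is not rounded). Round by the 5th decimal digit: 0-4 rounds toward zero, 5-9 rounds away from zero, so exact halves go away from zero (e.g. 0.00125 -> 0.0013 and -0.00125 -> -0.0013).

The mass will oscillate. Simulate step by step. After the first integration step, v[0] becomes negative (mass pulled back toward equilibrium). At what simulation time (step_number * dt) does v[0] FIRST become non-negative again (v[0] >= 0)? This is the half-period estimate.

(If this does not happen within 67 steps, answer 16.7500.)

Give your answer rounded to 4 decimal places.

Step 0: x=[6.8000] v=[0.0000]
Step 1: x=[6.4696] v=[-1.3218]
Step 2: x=[5.8428] v=[-2.5071]
Step 3: x=[4.9844] v=[-3.4335]
Step 4: x=[3.9831] v=[-4.0053]
Step 5: x=[2.9422] v=[-4.1635]
Step 6: x=[1.9693] v=[-3.8918]
Step 7: x=[1.1647] v=[-3.2183]
Step 8: x=[0.6116] v=[-2.2124]
Step 9: x=[0.3671] v=[-0.9781]
Step 10: x=[0.4564] v=[0.3572]
First v>=0 after going negative at step 10, time=2.5000

Answer: 2.5000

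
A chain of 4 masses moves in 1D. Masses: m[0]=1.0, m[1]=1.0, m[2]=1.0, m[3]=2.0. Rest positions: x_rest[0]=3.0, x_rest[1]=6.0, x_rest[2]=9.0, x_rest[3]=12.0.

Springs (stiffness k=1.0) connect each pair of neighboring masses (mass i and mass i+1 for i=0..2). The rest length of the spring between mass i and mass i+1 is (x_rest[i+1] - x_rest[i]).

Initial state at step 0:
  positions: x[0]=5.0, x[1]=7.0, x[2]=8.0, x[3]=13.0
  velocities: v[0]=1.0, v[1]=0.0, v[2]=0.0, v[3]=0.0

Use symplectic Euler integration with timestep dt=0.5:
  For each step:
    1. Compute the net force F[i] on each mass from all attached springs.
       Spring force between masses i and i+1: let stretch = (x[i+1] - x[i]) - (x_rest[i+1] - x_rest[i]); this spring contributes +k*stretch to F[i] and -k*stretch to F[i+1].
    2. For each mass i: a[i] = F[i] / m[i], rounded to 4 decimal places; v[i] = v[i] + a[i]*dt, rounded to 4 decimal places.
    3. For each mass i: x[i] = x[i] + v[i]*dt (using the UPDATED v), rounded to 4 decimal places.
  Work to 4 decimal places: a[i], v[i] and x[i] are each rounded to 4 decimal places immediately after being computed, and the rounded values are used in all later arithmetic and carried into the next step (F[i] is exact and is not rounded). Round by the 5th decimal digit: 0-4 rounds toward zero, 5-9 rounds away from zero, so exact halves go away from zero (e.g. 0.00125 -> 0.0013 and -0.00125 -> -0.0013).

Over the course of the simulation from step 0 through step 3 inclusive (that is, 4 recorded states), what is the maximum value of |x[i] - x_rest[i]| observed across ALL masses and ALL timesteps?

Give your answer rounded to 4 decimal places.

Answer: 2.3360

Derivation:
Step 0: x=[5.0000 7.0000 8.0000 13.0000] v=[1.0000 0.0000 0.0000 0.0000]
Step 1: x=[5.2500 6.7500 9.0000 12.7500] v=[0.5000 -0.5000 2.0000 -0.5000]
Step 2: x=[5.1250 6.6875 10.3750 12.4063] v=[-0.2500 -0.1250 2.7500 -0.6875]
Step 3: x=[4.6406 7.1563 11.3360 12.1837] v=[-0.9688 0.9375 1.9219 -0.4453]
Max displacement = 2.3360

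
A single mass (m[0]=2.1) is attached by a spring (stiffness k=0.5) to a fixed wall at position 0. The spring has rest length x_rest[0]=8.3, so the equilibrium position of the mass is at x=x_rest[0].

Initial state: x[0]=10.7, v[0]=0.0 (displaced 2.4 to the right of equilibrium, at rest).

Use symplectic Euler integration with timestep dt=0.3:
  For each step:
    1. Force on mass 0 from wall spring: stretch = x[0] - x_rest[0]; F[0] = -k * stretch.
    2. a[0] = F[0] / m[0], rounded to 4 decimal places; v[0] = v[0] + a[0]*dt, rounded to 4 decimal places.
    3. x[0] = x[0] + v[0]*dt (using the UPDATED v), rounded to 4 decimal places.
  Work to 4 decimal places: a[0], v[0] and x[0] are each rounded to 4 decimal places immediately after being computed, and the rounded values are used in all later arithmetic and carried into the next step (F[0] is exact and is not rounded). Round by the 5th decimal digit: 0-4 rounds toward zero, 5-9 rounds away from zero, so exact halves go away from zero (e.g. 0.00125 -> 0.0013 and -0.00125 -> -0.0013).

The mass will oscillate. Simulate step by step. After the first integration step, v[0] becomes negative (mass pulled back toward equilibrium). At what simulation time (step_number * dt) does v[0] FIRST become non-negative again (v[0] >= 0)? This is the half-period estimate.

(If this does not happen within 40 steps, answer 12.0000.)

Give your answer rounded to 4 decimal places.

Step 0: x=[10.7000] v=[0.0000]
Step 1: x=[10.6486] v=[-0.1714]
Step 2: x=[10.5468] v=[-0.3392]
Step 3: x=[10.3969] v=[-0.4997]
Step 4: x=[10.2021] v=[-0.6495]
Step 5: x=[9.9665] v=[-0.7854]
Step 6: x=[9.6952] v=[-0.9044]
Step 7: x=[9.3940] v=[-1.0041]
Step 8: x=[9.0693] v=[-1.0823]
Step 9: x=[8.7281] v=[-1.1373]
Step 10: x=[8.3777] v=[-1.1679]
Step 11: x=[8.0257] v=[-1.1735]
Step 12: x=[7.6795] v=[-1.1539]
Step 13: x=[7.3466] v=[-1.1096]
Step 14: x=[7.0342] v=[-1.0415]
Step 15: x=[6.7489] v=[-0.9511]
Step 16: x=[6.4968] v=[-0.8403]
Step 17: x=[6.2834] v=[-0.7115]
Step 18: x=[6.1132] v=[-0.5675]
Step 19: x=[5.9898] v=[-0.4113]
Step 20: x=[5.9159] v=[-0.2463]
Step 21: x=[5.8931] v=[-0.0760]
Step 22: x=[5.9219] v=[0.0959]
First v>=0 after going negative at step 22, time=6.6000

Answer: 6.6000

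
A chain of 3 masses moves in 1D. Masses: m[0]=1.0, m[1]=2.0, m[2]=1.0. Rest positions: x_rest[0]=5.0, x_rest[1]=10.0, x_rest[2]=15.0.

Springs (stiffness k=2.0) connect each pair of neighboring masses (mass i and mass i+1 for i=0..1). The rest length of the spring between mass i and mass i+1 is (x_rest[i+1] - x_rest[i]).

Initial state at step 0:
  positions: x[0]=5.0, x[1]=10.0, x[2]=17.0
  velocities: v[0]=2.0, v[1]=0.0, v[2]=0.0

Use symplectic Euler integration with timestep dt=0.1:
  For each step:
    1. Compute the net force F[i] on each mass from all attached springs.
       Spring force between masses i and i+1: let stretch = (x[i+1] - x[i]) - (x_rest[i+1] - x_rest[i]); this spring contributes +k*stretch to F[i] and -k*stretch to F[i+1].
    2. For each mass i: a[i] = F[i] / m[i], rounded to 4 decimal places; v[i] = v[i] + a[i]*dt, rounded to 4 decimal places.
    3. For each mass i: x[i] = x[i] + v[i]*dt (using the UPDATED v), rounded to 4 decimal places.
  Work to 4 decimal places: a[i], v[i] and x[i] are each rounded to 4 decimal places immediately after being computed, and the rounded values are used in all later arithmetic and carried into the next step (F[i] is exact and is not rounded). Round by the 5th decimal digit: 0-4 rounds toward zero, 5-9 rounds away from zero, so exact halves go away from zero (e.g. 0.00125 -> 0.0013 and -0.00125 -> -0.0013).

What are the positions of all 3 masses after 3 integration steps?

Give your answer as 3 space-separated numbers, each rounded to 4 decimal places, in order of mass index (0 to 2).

Step 0: x=[5.0000 10.0000 17.0000] v=[2.0000 0.0000 0.0000]
Step 1: x=[5.2000 10.0200 16.9600] v=[2.0000 0.2000 -0.4000]
Step 2: x=[5.3964 10.0612 16.8812] v=[1.9640 0.4120 -0.7880]
Step 3: x=[5.5861 10.1240 16.7660] v=[1.8970 0.6275 -1.1520]

Answer: 5.5861 10.1240 16.7660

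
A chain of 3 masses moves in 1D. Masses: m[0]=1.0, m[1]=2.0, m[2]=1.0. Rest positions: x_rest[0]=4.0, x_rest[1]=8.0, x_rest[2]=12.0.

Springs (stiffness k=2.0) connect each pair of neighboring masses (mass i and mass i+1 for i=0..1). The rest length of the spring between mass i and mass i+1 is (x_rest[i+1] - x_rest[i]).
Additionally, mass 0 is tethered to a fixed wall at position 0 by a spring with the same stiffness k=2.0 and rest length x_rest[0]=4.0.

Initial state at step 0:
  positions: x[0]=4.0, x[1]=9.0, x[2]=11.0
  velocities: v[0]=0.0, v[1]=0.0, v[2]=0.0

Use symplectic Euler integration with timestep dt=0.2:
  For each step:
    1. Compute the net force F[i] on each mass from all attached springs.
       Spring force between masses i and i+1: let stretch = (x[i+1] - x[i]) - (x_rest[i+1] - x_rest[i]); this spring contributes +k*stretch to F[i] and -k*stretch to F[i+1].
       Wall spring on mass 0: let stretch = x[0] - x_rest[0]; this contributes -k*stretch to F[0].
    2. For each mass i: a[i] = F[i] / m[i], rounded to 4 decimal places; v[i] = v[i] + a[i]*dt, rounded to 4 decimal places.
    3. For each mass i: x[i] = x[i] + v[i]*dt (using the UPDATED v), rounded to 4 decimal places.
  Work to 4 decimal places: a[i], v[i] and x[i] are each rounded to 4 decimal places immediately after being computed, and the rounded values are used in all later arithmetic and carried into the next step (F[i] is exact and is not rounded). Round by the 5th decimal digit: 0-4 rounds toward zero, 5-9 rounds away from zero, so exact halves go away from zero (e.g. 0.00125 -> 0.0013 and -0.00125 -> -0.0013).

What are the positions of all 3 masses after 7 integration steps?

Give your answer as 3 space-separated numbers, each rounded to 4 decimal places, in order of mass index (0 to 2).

Answer: 4.3278 7.4528 13.2744

Derivation:
Step 0: x=[4.0000 9.0000 11.0000] v=[0.0000 0.0000 0.0000]
Step 1: x=[4.0800 8.8800 11.1600] v=[0.4000 -0.6000 0.8000]
Step 2: x=[4.2176 8.6592 11.4576] v=[0.6880 -1.1040 1.4880]
Step 3: x=[4.3731 8.3727 11.8513] v=[0.7776 -1.4326 1.9686]
Step 4: x=[4.4987 8.0653 12.2867] v=[0.6282 -1.5368 2.1772]
Step 5: x=[4.5498 7.7841 12.7044] v=[0.2554 -1.4058 2.0886]
Step 6: x=[4.4956 7.5704 13.0485] v=[-0.2708 -1.0686 1.7205]
Step 7: x=[4.3278 7.4528 13.2744] v=[-0.8391 -0.5879 1.1293]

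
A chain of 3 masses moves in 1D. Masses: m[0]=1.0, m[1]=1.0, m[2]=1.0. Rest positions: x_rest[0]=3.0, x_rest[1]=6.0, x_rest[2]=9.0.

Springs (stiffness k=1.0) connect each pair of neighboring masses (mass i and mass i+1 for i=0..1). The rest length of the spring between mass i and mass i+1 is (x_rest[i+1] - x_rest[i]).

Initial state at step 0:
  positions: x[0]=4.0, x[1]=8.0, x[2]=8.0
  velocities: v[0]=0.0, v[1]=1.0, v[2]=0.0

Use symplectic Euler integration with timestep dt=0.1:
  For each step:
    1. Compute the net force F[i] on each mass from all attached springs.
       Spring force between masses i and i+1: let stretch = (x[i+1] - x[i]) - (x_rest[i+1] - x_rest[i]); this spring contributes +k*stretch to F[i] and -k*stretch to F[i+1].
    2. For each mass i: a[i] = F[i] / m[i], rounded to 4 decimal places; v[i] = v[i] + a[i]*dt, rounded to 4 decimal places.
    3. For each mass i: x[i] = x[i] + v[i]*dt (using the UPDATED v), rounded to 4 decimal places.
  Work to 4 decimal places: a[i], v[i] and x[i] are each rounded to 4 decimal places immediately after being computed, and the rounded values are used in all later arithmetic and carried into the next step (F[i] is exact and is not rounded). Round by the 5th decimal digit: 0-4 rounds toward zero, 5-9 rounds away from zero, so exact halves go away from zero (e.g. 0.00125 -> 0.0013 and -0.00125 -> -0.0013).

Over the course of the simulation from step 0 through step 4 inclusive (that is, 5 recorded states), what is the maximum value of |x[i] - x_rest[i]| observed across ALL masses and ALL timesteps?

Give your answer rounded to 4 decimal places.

Answer: 2.0792

Derivation:
Step 0: x=[4.0000 8.0000 8.0000] v=[0.0000 1.0000 0.0000]
Step 1: x=[4.0100 8.0600 8.0300] v=[0.1000 0.6000 0.3000]
Step 2: x=[4.0305 8.0792 8.0903] v=[0.2050 0.1920 0.6030]
Step 3: x=[4.0615 8.0580 8.1805] v=[0.3099 -0.2118 0.9019]
Step 4: x=[4.1025 7.9981 8.2995] v=[0.4096 -0.5992 1.1897]
Max displacement = 2.0792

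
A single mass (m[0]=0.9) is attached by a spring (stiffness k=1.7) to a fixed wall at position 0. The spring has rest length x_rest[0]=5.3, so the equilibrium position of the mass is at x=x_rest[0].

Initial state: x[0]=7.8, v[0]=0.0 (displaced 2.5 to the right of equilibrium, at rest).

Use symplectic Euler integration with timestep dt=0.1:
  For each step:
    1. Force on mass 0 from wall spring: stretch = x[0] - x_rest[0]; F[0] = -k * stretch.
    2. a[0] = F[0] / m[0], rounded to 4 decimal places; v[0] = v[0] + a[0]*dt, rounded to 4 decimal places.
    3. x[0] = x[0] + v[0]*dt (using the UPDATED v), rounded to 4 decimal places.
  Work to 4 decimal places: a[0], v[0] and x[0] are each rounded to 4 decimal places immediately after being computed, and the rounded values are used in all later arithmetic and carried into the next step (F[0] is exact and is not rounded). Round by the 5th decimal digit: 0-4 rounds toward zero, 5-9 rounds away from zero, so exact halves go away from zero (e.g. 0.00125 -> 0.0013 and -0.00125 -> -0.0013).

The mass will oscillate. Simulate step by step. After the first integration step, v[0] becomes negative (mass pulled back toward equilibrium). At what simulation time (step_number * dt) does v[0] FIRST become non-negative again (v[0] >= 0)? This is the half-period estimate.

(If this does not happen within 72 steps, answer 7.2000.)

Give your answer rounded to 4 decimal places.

Answer: 2.3000

Derivation:
Step 0: x=[7.8000] v=[0.0000]
Step 1: x=[7.7528] v=[-0.4722]
Step 2: x=[7.6593] v=[-0.9355]
Step 3: x=[7.5212] v=[-1.3812]
Step 4: x=[7.3411] v=[-1.8008]
Step 5: x=[7.1225] v=[-2.1863]
Step 6: x=[6.8694] v=[-2.5306]
Step 7: x=[6.5867] v=[-2.8270]
Step 8: x=[6.2797] v=[-3.0700]
Step 9: x=[5.9542] v=[-3.2551]
Step 10: x=[5.6163] v=[-3.3787]
Step 11: x=[5.2725] v=[-3.4385]
Step 12: x=[4.9292] v=[-3.4333]
Step 13: x=[4.5929] v=[-3.3633]
Step 14: x=[4.2699] v=[-3.2297]
Step 15: x=[3.9664] v=[-3.0351]
Step 16: x=[3.6881] v=[-2.7832]
Step 17: x=[3.4402] v=[-2.4787]
Step 18: x=[3.2275] v=[-2.1274]
Step 19: x=[3.0539] v=[-1.7359]
Step 20: x=[2.9227] v=[-1.3116]
Step 21: x=[2.8364] v=[-0.8626]
Step 22: x=[2.7967] v=[-0.3973]
Step 23: x=[2.8043] v=[0.0756]
First v>=0 after going negative at step 23, time=2.3000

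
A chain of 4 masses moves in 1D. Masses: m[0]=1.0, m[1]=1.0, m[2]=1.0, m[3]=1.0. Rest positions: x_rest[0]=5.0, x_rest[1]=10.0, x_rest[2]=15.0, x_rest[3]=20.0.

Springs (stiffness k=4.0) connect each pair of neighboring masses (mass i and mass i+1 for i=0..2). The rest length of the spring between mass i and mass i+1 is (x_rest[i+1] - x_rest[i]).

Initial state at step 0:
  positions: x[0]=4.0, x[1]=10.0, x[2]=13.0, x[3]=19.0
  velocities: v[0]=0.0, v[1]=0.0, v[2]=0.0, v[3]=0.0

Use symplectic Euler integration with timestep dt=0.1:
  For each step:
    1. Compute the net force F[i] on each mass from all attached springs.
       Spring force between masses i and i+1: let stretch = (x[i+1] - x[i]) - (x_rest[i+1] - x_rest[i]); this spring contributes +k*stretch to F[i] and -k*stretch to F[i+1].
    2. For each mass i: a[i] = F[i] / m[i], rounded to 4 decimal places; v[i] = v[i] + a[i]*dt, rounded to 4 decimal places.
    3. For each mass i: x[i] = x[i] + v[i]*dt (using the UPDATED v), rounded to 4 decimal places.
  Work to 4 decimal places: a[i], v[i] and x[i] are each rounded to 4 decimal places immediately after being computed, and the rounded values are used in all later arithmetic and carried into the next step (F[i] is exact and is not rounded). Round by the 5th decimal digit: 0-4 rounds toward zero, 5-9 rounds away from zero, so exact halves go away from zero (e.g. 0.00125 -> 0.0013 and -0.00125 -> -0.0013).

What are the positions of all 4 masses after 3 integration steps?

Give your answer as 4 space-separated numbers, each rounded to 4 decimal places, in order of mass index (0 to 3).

Step 0: x=[4.0000 10.0000 13.0000 19.0000] v=[0.0000 0.0000 0.0000 0.0000]
Step 1: x=[4.0400 9.8800 13.1200 18.9600] v=[0.4000 -1.2000 1.2000 -0.4000]
Step 2: x=[4.1136 9.6560 13.3440 18.8864] v=[0.7360 -2.2400 2.2400 -0.7360]
Step 3: x=[4.2089 9.3578 13.6422 18.7911] v=[0.9530 -2.9818 2.9818 -0.9530]

Answer: 4.2089 9.3578 13.6422 18.7911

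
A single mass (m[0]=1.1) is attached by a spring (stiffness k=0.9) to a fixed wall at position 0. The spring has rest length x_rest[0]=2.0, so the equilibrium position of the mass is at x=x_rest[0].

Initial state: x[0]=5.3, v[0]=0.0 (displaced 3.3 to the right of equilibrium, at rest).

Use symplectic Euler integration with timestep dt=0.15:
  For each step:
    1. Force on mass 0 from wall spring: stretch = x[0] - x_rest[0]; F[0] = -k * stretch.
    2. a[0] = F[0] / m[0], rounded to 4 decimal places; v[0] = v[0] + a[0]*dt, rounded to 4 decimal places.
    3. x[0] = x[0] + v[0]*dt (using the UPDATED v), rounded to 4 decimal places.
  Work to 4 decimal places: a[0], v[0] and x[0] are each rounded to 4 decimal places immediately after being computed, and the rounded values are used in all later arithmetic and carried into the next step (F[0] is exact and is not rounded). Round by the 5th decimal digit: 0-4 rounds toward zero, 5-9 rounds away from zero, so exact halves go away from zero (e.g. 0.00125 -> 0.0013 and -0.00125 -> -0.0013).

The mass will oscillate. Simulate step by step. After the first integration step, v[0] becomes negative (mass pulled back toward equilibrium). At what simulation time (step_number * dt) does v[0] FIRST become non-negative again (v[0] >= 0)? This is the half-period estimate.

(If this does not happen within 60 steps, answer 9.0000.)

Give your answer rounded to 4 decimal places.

Step 0: x=[5.3000] v=[0.0000]
Step 1: x=[5.2393] v=[-0.4050]
Step 2: x=[5.1189] v=[-0.8025]
Step 3: x=[4.9411] v=[-1.1853]
Step 4: x=[4.7092] v=[-1.5463]
Step 5: x=[4.4274] v=[-1.8788]
Step 6: x=[4.1009] v=[-2.1767]
Step 7: x=[3.7357] v=[-2.4345]
Step 8: x=[3.3386] v=[-2.6475]
Step 9: x=[2.9168] v=[-2.8118]
Step 10: x=[2.4782] v=[-2.9243]
Step 11: x=[2.0308] v=[-2.9830]
Step 12: x=[1.5828] v=[-2.9868]
Step 13: x=[1.1425] v=[-2.9356]
Step 14: x=[0.7179] v=[-2.8304]
Step 15: x=[0.3169] v=[-2.6731]
Step 16: x=[-0.0531] v=[-2.4665]
Step 17: x=[-0.3853] v=[-2.2145]
Step 18: x=[-0.6736] v=[-1.9218]
Step 19: x=[-0.9127] v=[-1.5937]
Step 20: x=[-1.0981] v=[-1.2362]
Step 21: x=[-1.2265] v=[-0.8560]
Step 22: x=[-1.2955] v=[-0.4600]
Step 23: x=[-1.3038] v=[-0.0556]
Step 24: x=[-1.2513] v=[0.3499]
First v>=0 after going negative at step 24, time=3.6000

Answer: 3.6000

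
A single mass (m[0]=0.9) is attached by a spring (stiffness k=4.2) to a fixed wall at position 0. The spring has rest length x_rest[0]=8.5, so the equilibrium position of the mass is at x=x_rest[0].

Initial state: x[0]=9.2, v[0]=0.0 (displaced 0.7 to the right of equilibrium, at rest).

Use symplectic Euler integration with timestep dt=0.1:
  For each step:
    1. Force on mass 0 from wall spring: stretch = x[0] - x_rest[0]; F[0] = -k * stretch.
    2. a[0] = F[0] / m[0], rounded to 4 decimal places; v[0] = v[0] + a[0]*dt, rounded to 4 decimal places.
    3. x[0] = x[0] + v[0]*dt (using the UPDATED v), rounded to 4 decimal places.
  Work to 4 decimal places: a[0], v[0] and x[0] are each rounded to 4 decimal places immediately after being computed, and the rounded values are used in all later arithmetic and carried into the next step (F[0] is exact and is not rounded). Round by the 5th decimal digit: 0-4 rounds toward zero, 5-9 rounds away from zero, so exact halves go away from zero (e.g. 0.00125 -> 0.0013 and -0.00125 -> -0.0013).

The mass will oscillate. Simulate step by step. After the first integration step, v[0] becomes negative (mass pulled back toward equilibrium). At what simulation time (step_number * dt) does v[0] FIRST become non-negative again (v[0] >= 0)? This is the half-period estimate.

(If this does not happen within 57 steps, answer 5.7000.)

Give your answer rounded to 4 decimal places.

Answer: 1.5000

Derivation:
Step 0: x=[9.2000] v=[0.0000]
Step 1: x=[9.1673] v=[-0.3267]
Step 2: x=[9.1035] v=[-0.6381]
Step 3: x=[9.0115] v=[-0.9197]
Step 4: x=[8.8957] v=[-1.1584]
Step 5: x=[8.7614] v=[-1.3431]
Step 6: x=[8.6149] v=[-1.4651]
Step 7: x=[8.4630] v=[-1.5187]
Step 8: x=[8.3129] v=[-1.5014]
Step 9: x=[8.1715] v=[-1.4141]
Step 10: x=[8.0454] v=[-1.2608]
Step 11: x=[7.9405] v=[-1.0487]
Step 12: x=[7.8617] v=[-0.7876]
Step 13: x=[7.8127] v=[-0.4897]
Step 14: x=[7.7958] v=[-0.1690]
Step 15: x=[7.8118] v=[0.1596]
First v>=0 after going negative at step 15, time=1.5000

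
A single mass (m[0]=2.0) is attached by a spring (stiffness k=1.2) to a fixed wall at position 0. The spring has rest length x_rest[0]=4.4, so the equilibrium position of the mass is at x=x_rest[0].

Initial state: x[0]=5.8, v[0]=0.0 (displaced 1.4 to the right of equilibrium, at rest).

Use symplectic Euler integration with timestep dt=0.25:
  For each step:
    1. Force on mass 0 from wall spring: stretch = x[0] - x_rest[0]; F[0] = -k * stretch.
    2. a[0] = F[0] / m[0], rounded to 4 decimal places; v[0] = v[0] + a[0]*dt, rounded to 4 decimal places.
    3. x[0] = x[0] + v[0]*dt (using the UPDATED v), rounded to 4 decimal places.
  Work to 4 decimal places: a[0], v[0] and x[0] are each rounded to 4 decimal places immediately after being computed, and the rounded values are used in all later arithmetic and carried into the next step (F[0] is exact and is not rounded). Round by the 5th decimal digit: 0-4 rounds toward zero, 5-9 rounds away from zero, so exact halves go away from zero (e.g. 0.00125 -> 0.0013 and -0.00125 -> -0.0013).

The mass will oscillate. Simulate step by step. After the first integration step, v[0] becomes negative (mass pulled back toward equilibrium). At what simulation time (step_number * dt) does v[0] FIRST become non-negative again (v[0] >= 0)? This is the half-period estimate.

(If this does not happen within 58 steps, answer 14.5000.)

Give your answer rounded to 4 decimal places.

Step 0: x=[5.8000] v=[0.0000]
Step 1: x=[5.7475] v=[-0.2100]
Step 2: x=[5.6445] v=[-0.4121]
Step 3: x=[5.4948] v=[-0.5988]
Step 4: x=[5.3041] v=[-0.7630]
Step 5: x=[5.0795] v=[-0.8986]
Step 6: x=[4.8294] v=[-1.0005]
Step 7: x=[4.5632] v=[-1.0649]
Step 8: x=[4.2909] v=[-1.0894]
Step 9: x=[4.0227] v=[-1.0730]
Step 10: x=[3.7686] v=[-1.0164]
Step 11: x=[3.5382] v=[-0.9217]
Step 12: x=[3.3401] v=[-0.7924]
Step 13: x=[3.1818] v=[-0.6334]
Step 14: x=[3.0691] v=[-0.4507]
Step 15: x=[3.0063] v=[-0.2511]
Step 16: x=[2.9958] v=[-0.0421]
Step 17: x=[3.0379] v=[0.1685]
First v>=0 after going negative at step 17, time=4.2500

Answer: 4.2500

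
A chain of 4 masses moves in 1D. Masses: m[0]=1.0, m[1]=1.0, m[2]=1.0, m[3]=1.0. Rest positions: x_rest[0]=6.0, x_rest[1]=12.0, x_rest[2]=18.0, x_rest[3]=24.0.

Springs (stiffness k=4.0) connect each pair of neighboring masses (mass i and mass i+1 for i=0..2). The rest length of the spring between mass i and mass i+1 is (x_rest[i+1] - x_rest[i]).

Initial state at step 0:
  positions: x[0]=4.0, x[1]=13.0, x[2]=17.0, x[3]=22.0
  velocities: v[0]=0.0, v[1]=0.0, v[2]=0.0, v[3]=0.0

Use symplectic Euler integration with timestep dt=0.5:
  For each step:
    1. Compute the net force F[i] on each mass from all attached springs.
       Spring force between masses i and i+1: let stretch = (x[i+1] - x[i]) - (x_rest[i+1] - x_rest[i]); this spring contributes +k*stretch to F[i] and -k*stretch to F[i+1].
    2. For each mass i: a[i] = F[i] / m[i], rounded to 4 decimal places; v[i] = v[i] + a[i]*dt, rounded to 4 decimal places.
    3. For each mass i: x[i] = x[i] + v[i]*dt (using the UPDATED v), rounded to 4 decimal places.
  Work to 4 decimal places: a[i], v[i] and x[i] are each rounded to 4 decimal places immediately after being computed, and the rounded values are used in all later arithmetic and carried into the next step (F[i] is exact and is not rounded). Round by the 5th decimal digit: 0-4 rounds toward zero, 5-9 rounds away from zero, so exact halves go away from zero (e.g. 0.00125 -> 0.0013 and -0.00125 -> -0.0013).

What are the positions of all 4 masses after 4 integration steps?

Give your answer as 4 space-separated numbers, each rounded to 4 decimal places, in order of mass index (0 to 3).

Answer: 4.0000 11.0000 19.0000 22.0000

Derivation:
Step 0: x=[4.0000 13.0000 17.0000 22.0000] v=[0.0000 0.0000 0.0000 0.0000]
Step 1: x=[7.0000 8.0000 18.0000 23.0000] v=[6.0000 -10.0000 2.0000 2.0000]
Step 2: x=[5.0000 12.0000 14.0000 25.0000] v=[-4.0000 8.0000 -8.0000 4.0000]
Step 3: x=[4.0000 11.0000 19.0000 22.0000] v=[-2.0000 -2.0000 10.0000 -6.0000]
Step 4: x=[4.0000 11.0000 19.0000 22.0000] v=[0.0000 0.0000 0.0000 0.0000]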